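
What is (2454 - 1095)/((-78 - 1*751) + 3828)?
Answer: 1359/2999 ≈ 0.45315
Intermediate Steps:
(2454 - 1095)/((-78 - 1*751) + 3828) = 1359/((-78 - 751) + 3828) = 1359/(-829 + 3828) = 1359/2999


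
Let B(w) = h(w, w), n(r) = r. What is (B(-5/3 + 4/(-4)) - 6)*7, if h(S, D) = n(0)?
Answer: -42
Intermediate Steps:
h(S, D) = 0
B(w) = 0
(B(-5/3 + 4/(-4)) - 6)*7 = (0 - 6)*7 = -6*7 = -42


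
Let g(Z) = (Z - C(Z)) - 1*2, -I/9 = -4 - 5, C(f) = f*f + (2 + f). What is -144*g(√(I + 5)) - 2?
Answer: 12958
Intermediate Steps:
C(f) = 2 + f + f² (C(f) = f² + (2 + f) = 2 + f + f²)
I = 81 (I = -9*(-4 - 5) = -9*(-9) = 81)
g(Z) = -4 - Z² (g(Z) = (Z - (2 + Z + Z²)) - 1*2 = (Z + (-2 - Z - Z²)) - 2 = (-2 - Z²) - 2 = -4 - Z²)
-144*g(√(I + 5)) - 2 = -144*(-4 - (√(81 + 5))²) - 2 = -144*(-4 - (√86)²) - 2 = -144*(-4 - 1*86) - 2 = -144*(-4 - 86) - 2 = -144*(-90) - 2 = 12960 - 2 = 12958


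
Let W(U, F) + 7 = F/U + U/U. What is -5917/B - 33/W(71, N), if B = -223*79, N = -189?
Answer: 14971862/3611485 ≈ 4.1456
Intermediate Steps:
W(U, F) = -6 + F/U (W(U, F) = -7 + (F/U + U/U) = -7 + (F/U + 1) = -7 + (1 + F/U) = -6 + F/U)
B = -17617
-5917/B - 33/W(71, N) = -5917/(-17617) - 33/(-6 - 189/71) = -5917*(-1/17617) - 33/(-6 - 189*1/71) = 5917/17617 - 33/(-6 - 189/71) = 5917/17617 - 33/(-615/71) = 5917/17617 - 33*(-71/615) = 5917/17617 + 781/205 = 14971862/3611485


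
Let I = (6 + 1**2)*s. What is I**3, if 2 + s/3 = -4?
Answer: -2000376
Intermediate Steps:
s = -18 (s = -6 + 3*(-4) = -6 - 12 = -18)
I = -126 (I = (6 + 1**2)*(-18) = (6 + 1)*(-18) = 7*(-18) = -126)
I**3 = (-126)**3 = -2000376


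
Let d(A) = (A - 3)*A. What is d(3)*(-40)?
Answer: 0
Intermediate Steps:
d(A) = A*(-3 + A) (d(A) = (-3 + A)*A = A*(-3 + A))
d(3)*(-40) = (3*(-3 + 3))*(-40) = (3*0)*(-40) = 0*(-40) = 0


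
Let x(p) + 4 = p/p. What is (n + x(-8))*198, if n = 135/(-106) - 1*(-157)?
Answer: 1602711/53 ≈ 30240.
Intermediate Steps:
x(p) = -3 (x(p) = -4 + p/p = -4 + 1 = -3)
n = 16507/106 (n = 135*(-1/106) + 157 = -135/106 + 157 = 16507/106 ≈ 155.73)
(n + x(-8))*198 = (16507/106 - 3)*198 = (16189/106)*198 = 1602711/53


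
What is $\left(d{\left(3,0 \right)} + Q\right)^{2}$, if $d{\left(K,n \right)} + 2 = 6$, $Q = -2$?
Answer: $4$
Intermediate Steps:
$d{\left(K,n \right)} = 4$ ($d{\left(K,n \right)} = -2 + 6 = 4$)
$\left(d{\left(3,0 \right)} + Q\right)^{2} = \left(4 - 2\right)^{2} = 2^{2} = 4$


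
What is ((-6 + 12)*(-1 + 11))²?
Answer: 3600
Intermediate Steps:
((-6 + 12)*(-1 + 11))² = (6*10)² = 60² = 3600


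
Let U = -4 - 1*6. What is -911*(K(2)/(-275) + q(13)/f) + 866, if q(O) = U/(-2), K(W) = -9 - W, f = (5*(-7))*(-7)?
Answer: 993436/1225 ≈ 810.97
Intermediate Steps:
f = 245 (f = -35*(-7) = 245)
U = -10 (U = -4 - 6 = -10)
q(O) = 5 (q(O) = -10/(-2) = -10*(-1/2) = 5)
-911*(K(2)/(-275) + q(13)/f) + 866 = -911*((-9 - 1*2)/(-275) + 5/245) + 866 = -911*((-9 - 2)*(-1/275) + 5*(1/245)) + 866 = -911*(-11*(-1/275) + 1/49) + 866 = -911*(1/25 + 1/49) + 866 = -911*74/1225 + 866 = -67414/1225 + 866 = 993436/1225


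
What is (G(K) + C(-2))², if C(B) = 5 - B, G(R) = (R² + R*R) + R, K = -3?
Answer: 484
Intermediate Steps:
G(R) = R + 2*R² (G(R) = (R² + R²) + R = 2*R² + R = R + 2*R²)
(G(K) + C(-2))² = (-3*(1 + 2*(-3)) + (5 - 1*(-2)))² = (-3*(1 - 6) + (5 + 2))² = (-3*(-5) + 7)² = (15 + 7)² = 22² = 484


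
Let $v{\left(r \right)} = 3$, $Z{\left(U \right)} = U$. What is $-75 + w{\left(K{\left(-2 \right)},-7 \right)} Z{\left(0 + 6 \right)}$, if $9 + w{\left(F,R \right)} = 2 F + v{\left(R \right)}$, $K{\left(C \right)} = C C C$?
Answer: $-207$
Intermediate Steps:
$K{\left(C \right)} = C^{3}$ ($K{\left(C \right)} = C^{2} C = C^{3}$)
$w{\left(F,R \right)} = -6 + 2 F$ ($w{\left(F,R \right)} = -9 + \left(2 F + 3\right) = -9 + \left(3 + 2 F\right) = -6 + 2 F$)
$-75 + w{\left(K{\left(-2 \right)},-7 \right)} Z{\left(0 + 6 \right)} = -75 + \left(-6 + 2 \left(-2\right)^{3}\right) \left(0 + 6\right) = -75 + \left(-6 + 2 \left(-8\right)\right) 6 = -75 + \left(-6 - 16\right) 6 = -75 - 132 = -207$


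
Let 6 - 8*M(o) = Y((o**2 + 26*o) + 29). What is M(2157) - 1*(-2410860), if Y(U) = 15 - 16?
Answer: 19286887/8 ≈ 2.4109e+6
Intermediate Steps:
Y(U) = -1
M(o) = 7/8 (M(o) = 3/4 - 1/8*(-1) = 3/4 + 1/8 = 7/8)
M(2157) - 1*(-2410860) = 7/8 - 1*(-2410860) = 7/8 + 2410860 = 19286887/8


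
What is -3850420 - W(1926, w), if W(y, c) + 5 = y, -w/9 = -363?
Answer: -3852341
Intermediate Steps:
w = 3267 (w = -9*(-363) = 3267)
W(y, c) = -5 + y
-3850420 - W(1926, w) = -3850420 - (-5 + 1926) = -3850420 - 1*1921 = -3850420 - 1921 = -3852341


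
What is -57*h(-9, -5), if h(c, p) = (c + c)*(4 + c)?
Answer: -5130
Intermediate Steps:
h(c, p) = 2*c*(4 + c) (h(c, p) = (2*c)*(4 + c) = 2*c*(4 + c))
-57*h(-9, -5) = -114*(-9)*(4 - 9) = -114*(-9)*(-5) = -57*90 = -5130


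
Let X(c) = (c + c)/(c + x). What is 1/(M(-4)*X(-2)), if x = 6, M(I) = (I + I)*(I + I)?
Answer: -1/64 ≈ -0.015625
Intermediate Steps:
M(I) = 4*I**2 (M(I) = (2*I)*(2*I) = 4*I**2)
X(c) = 2*c/(6 + c) (X(c) = (c + c)/(c + 6) = (2*c)/(6 + c) = 2*c/(6 + c))
1/(M(-4)*X(-2)) = 1/((4*(-4)**2)*(2*(-2)/(6 - 2))) = 1/((4*16)*(2*(-2)/4)) = 1/(64*(2*(-2)*(1/4))) = 1/(64*(-1)) = 1/(-64) = -1/64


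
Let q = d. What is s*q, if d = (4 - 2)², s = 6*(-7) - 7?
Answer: -196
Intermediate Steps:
s = -49 (s = -42 - 7 = -49)
d = 4 (d = 2² = 4)
q = 4
s*q = -49*4 = -196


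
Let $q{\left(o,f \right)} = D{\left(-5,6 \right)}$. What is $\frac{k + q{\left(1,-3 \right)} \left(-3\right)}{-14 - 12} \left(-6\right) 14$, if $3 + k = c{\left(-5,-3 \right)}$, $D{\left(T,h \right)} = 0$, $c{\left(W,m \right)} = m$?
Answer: $- \frac{252}{13} \approx -19.385$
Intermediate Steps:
$q{\left(o,f \right)} = 0$
$k = -6$ ($k = -3 - 3 = -6$)
$\frac{k + q{\left(1,-3 \right)} \left(-3\right)}{-14 - 12} \left(-6\right) 14 = \frac{-6 + 0 \left(-3\right)}{-14 - 12} \left(-6\right) 14 = \frac{-6 + 0}{-26} \left(-6\right) 14 = \left(-6\right) \left(- \frac{1}{26}\right) \left(-6\right) 14 = \frac{3}{13} \left(-6\right) 14 = \left(- \frac{18}{13}\right) 14 = - \frac{252}{13}$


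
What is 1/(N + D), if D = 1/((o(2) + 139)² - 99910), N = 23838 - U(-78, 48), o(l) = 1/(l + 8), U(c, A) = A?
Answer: 8056119/191655070910 ≈ 4.2034e-5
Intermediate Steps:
o(l) = 1/(8 + l)
N = 23790 (N = 23838 - 1*48 = 23838 - 48 = 23790)
D = -100/8056119 (D = 1/((1/(8 + 2) + 139)² - 99910) = 1/((1/10 + 139)² - 99910) = 1/((⅒ + 139)² - 99910) = 1/((1391/10)² - 99910) = 1/(1934881/100 - 99910) = 1/(-8056119/100) = -100/8056119 ≈ -1.2413e-5)
1/(N + D) = 1/(23790 - 100/8056119) = 1/(191655070910/8056119) = 8056119/191655070910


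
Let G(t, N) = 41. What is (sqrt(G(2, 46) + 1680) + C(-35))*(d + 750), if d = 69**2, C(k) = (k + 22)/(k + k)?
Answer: 71643/70 + 5511*sqrt(1721) ≈ 2.2965e+5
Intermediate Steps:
C(k) = (22 + k)/(2*k) (C(k) = (22 + k)/((2*k)) = (22 + k)*(1/(2*k)) = (22 + k)/(2*k))
d = 4761
(sqrt(G(2, 46) + 1680) + C(-35))*(d + 750) = (sqrt(41 + 1680) + (1/2)*(22 - 35)/(-35))*(4761 + 750) = (sqrt(1721) + (1/2)*(-1/35)*(-13))*5511 = (sqrt(1721) + 13/70)*5511 = (13/70 + sqrt(1721))*5511 = 71643/70 + 5511*sqrt(1721)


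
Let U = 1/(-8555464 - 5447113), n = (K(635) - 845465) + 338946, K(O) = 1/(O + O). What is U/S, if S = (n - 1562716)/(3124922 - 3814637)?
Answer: -875938050/36797770457613073 ≈ -2.3804e-8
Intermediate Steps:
K(O) = 1/(2*O)
n = -643279129/1270 (n = ((1/2)/635 - 845465) + 338946 = ((1/2)*(1/635) - 845465) + 338946 = (1/1270 - 845465) + 338946 = -1073740549/1270 + 338946 = -643279129/1270 ≈ -5.0652e+5)
S = 2627928449/875938050 (S = (-643279129/1270 - 1562716)/(3124922 - 3814637) = -2627928449/1270/(-689715) = -2627928449/1270*(-1/689715) = 2627928449/875938050 ≈ 3.0001)
U = -1/14002577 (U = 1/(-14002577) = -1/14002577 ≈ -7.1415e-8)
U/S = -1/(14002577*2627928449/875938050) = -1/14002577*875938050/2627928449 = -875938050/36797770457613073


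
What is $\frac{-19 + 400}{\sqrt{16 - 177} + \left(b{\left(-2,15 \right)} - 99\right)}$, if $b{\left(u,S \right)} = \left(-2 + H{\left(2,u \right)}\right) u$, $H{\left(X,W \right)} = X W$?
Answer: $- \frac{33147}{7730} - \frac{381 i \sqrt{161}}{7730} \approx -4.2881 - 0.6254 i$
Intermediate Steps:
$H{\left(X,W \right)} = W X$
$b{\left(u,S \right)} = u \left(-2 + 2 u\right)$ ($b{\left(u,S \right)} = \left(-2 + u 2\right) u = \left(-2 + 2 u\right) u = u \left(-2 + 2 u\right)$)
$\frac{-19 + 400}{\sqrt{16 - 177} + \left(b{\left(-2,15 \right)} - 99\right)} = \frac{-19 + 400}{\sqrt{16 - 177} - \left(99 + 4 \left(-1 - 2\right)\right)} = \frac{381}{\sqrt{-161} - \left(99 + 4 \left(-3\right)\right)} = \frac{381}{i \sqrt{161} + \left(12 - 99\right)} = \frac{381}{i \sqrt{161} - 87} = \frac{381}{-87 + i \sqrt{161}}$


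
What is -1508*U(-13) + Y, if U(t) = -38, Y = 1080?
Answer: 58384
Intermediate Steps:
-1508*U(-13) + Y = -1508*(-38) + 1080 = 57304 + 1080 = 58384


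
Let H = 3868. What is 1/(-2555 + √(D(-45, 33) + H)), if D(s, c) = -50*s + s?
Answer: -2555/6521952 - √6073/6521952 ≈ -0.00040370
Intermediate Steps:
D(s, c) = -49*s
1/(-2555 + √(D(-45, 33) + H)) = 1/(-2555 + √(-49*(-45) + 3868)) = 1/(-2555 + √(2205 + 3868)) = 1/(-2555 + √6073)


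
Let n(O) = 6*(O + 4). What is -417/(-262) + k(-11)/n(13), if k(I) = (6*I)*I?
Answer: 38791/4454 ≈ 8.7092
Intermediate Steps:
k(I) = 6*I²
n(O) = 24 + 6*O (n(O) = 6*(4 + O) = 24 + 6*O)
-417/(-262) + k(-11)/n(13) = -417/(-262) + (6*(-11)²)/(24 + 6*13) = -417*(-1/262) + (6*121)/(24 + 78) = 417/262 + 726/102 = 417/262 + 726*(1/102) = 417/262 + 121/17 = 38791/4454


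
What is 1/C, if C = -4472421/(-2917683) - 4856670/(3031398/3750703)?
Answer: -54596656857/328075840851647156 ≈ -1.6641e-7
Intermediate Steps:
C = -328075840851647156/54596656857 (C = -4472421*(-1/2917683) - 4856670/(3031398*(1/3750703)) = 1490807/972561 - 4856670/3031398/3750703 = 1490807/972561 - 4856670*3750703/3031398 = 1490807/972561 - 1011995929945/168411 = -328075840851647156/54596656857 ≈ -6.0091e+6)
1/C = 1/(-328075840851647156/54596656857) = -54596656857/328075840851647156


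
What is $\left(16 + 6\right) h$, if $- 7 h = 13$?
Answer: $- \frac{286}{7} \approx -40.857$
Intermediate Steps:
$h = - \frac{13}{7}$ ($h = \left(- \frac{1}{7}\right) 13 = - \frac{13}{7} \approx -1.8571$)
$\left(16 + 6\right) h = \left(16 + 6\right) \left(- \frac{13}{7}\right) = 22 \left(- \frac{13}{7}\right) = - \frac{286}{7}$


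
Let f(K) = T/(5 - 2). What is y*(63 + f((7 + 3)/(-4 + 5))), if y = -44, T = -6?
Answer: -2684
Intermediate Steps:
f(K) = -2 (f(K) = -6/(5 - 2) = -6/3 = -6*⅓ = -2)
y*(63 + f((7 + 3)/(-4 + 5))) = -44*(63 - 2) = -44*61 = -2684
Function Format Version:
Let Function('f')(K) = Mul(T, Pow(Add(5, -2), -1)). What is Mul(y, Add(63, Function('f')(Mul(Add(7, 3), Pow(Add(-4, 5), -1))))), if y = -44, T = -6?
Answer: -2684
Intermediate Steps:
Function('f')(K) = -2 (Function('f')(K) = Mul(-6, Pow(Add(5, -2), -1)) = Mul(-6, Pow(3, -1)) = Mul(-6, Rational(1, 3)) = -2)
Mul(y, Add(63, Function('f')(Mul(Add(7, 3), Pow(Add(-4, 5), -1))))) = Mul(-44, Add(63, -2)) = Mul(-44, 61) = -2684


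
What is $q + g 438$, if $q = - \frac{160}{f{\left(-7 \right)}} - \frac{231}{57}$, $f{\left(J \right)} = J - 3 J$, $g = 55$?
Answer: $\frac{3201911}{133} \approx 24075.0$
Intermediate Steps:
$f{\left(J \right)} = - 2 J$
$q = - \frac{2059}{133}$ ($q = - \frac{160}{\left(-2\right) \left(-7\right)} - \frac{231}{57} = - \frac{160}{14} - \frac{77}{19} = \left(-160\right) \frac{1}{14} - \frac{77}{19} = - \frac{80}{7} - \frac{77}{19} = - \frac{2059}{133} \approx -15.481$)
$q + g 438 = - \frac{2059}{133} + 55 \cdot 438 = - \frac{2059}{133} + 24090 = \frac{3201911}{133}$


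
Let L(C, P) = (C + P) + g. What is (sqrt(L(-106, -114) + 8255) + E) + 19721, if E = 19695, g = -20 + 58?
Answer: 39416 + 3*sqrt(897) ≈ 39506.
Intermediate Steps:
g = 38
L(C, P) = 38 + C + P (L(C, P) = (C + P) + 38 = 38 + C + P)
(sqrt(L(-106, -114) + 8255) + E) + 19721 = (sqrt((38 - 106 - 114) + 8255) + 19695) + 19721 = (sqrt(-182 + 8255) + 19695) + 19721 = (sqrt(8073) + 19695) + 19721 = (3*sqrt(897) + 19695) + 19721 = (19695 + 3*sqrt(897)) + 19721 = 39416 + 3*sqrt(897)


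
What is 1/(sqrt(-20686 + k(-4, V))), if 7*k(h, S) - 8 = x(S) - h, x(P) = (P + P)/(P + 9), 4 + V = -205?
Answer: -10*I*sqrt(101351537)/14478791 ≈ -0.0069532*I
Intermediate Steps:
V = -209 (V = -4 - 205 = -209)
x(P) = 2*P/(9 + P) (x(P) = (2*P)/(9 + P) = 2*P/(9 + P))
k(h, S) = 8/7 - h/7 + 2*S/(7*(9 + S)) (k(h, S) = 8/7 + (2*S/(9 + S) - h)/7 = 8/7 + (-h + 2*S/(9 + S))/7 = 8/7 + (-h/7 + 2*S/(7*(9 + S))) = 8/7 - h/7 + 2*S/(7*(9 + S)))
1/(sqrt(-20686 + k(-4, V))) = 1/(sqrt(-20686 + (2*(-209) + (8 - 1*(-4))*(9 - 209))/(7*(9 - 209)))) = 1/(sqrt(-20686 + (1/7)*(-418 + (8 + 4)*(-200))/(-200))) = 1/(sqrt(-20686 + (1/7)*(-1/200)*(-418 + 12*(-200)))) = 1/(sqrt(-20686 + (1/7)*(-1/200)*(-418 - 2400))) = 1/(sqrt(-20686 + (1/7)*(-1/200)*(-2818))) = 1/(sqrt(-20686 + 1409/700)) = 1/(sqrt(-14478791/700)) = 1/(I*sqrt(101351537)/70) = -10*I*sqrt(101351537)/14478791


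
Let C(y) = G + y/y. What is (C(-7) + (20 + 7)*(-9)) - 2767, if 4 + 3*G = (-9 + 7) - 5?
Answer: -9038/3 ≈ -3012.7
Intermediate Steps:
G = -11/3 (G = -4/3 + ((-9 + 7) - 5)/3 = -4/3 + (-2 - 5)/3 = -4/3 + (1/3)*(-7) = -4/3 - 7/3 = -11/3 ≈ -3.6667)
C(y) = -8/3 (C(y) = -11/3 + y/y = -11/3 + 1 = -8/3)
(C(-7) + (20 + 7)*(-9)) - 2767 = (-8/3 + (20 + 7)*(-9)) - 2767 = (-8/3 + 27*(-9)) - 2767 = (-8/3 - 243) - 2767 = -737/3 - 2767 = -9038/3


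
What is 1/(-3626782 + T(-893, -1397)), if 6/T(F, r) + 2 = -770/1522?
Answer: -1907/6916277840 ≈ -2.7573e-7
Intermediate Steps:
T(F, r) = -4566/1907 (T(F, r) = 6/(-2 - 770/1522) = 6/(-2 - 770*1/1522) = 6/(-2 - 385/761) = 6/(-1907/761) = 6*(-761/1907) = -4566/1907)
1/(-3626782 + T(-893, -1397)) = 1/(-3626782 - 4566/1907) = 1/(-6916277840/1907) = -1907/6916277840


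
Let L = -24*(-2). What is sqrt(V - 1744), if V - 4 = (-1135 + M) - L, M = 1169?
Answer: I*sqrt(1754) ≈ 41.881*I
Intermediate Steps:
L = 48
V = -10 (V = 4 + ((-1135 + 1169) - 1*48) = 4 + (34 - 48) = 4 - 14 = -10)
sqrt(V - 1744) = sqrt(-10 - 1744) = sqrt(-1754) = I*sqrt(1754)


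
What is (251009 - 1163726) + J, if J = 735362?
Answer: -177355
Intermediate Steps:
(251009 - 1163726) + J = (251009 - 1163726) + 735362 = -912717 + 735362 = -177355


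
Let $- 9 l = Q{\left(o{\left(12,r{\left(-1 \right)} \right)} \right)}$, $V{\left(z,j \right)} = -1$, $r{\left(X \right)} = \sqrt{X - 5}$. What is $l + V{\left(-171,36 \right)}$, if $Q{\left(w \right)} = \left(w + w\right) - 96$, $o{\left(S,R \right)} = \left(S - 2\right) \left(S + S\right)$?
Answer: $- \frac{131}{3} \approx -43.667$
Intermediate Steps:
$r{\left(X \right)} = \sqrt{-5 + X}$
$o{\left(S,R \right)} = 2 S \left(-2 + S\right)$ ($o{\left(S,R \right)} = \left(-2 + S\right) 2 S = 2 S \left(-2 + S\right)$)
$Q{\left(w \right)} = -96 + 2 w$ ($Q{\left(w \right)} = 2 w - 96 = -96 + 2 w$)
$l = - \frac{128}{3}$ ($l = - \frac{-96 + 2 \cdot 2 \cdot 12 \left(-2 + 12\right)}{9} = - \frac{-96 + 2 \cdot 2 \cdot 12 \cdot 10}{9} = - \frac{-96 + 2 \cdot 240}{9} = - \frac{-96 + 480}{9} = \left(- \frac{1}{9}\right) 384 = - \frac{128}{3} \approx -42.667$)
$l + V{\left(-171,36 \right)} = - \frac{128}{3} - 1 = - \frac{131}{3}$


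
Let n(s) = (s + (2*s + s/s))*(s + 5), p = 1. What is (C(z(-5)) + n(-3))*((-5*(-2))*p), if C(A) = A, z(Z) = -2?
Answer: -180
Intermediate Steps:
n(s) = (1 + 3*s)*(5 + s) (n(s) = (s + (2*s + 1))*(5 + s) = (s + (1 + 2*s))*(5 + s) = (1 + 3*s)*(5 + s))
(C(z(-5)) + n(-3))*((-5*(-2))*p) = (-2 + (5 + 3*(-3)**2 + 16*(-3)))*(-5*(-2)*1) = (-2 + (5 + 3*9 - 48))*(10*1) = (-2 + (5 + 27 - 48))*10 = (-2 - 16)*10 = -18*10 = -180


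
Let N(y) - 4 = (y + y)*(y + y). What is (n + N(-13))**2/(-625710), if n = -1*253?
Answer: -182329/625710 ≈ -0.29140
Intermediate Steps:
N(y) = 4 + 4*y**2 (N(y) = 4 + (y + y)*(y + y) = 4 + (2*y)*(2*y) = 4 + 4*y**2)
n = -253
(n + N(-13))**2/(-625710) = (-253 + (4 + 4*(-13)**2))**2/(-625710) = (-253 + (4 + 4*169))**2*(-1/625710) = (-253 + (4 + 676))**2*(-1/625710) = (-253 + 680)**2*(-1/625710) = 427**2*(-1/625710) = 182329*(-1/625710) = -182329/625710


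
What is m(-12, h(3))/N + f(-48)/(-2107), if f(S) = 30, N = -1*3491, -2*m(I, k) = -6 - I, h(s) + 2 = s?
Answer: -98409/7355537 ≈ -0.013379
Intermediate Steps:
h(s) = -2 + s
m(I, k) = 3 + I/2 (m(I, k) = -(-6 - I)/2 = 3 + I/2)
N = -3491
m(-12, h(3))/N + f(-48)/(-2107) = (3 + (1/2)*(-12))/(-3491) + 30/(-2107) = (3 - 6)*(-1/3491) + 30*(-1/2107) = -3*(-1/3491) - 30/2107 = 3/3491 - 30/2107 = -98409/7355537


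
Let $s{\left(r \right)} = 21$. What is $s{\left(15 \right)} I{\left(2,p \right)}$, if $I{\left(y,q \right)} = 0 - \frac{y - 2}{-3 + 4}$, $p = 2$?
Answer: $0$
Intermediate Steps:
$I{\left(y,q \right)} = 2 - y$ ($I{\left(y,q \right)} = 0 - \frac{-2 + y}{1} = 0 - \left(-2 + y\right) 1 = 0 - \left(-2 + y\right) = 2 - y$)
$s{\left(15 \right)} I{\left(2,p \right)} = 21 \left(2 - 2\right) = 21 \cdot 0 = 0$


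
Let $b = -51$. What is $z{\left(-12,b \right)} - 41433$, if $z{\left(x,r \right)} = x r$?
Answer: $-40821$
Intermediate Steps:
$z{\left(x,r \right)} = r x$
$z{\left(-12,b \right)} - 41433 = \left(-51\right) \left(-12\right) - 41433 = 612 - 41433 = -40821$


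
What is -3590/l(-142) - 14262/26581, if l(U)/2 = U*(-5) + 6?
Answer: -57924487/19031996 ≈ -3.0435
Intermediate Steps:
l(U) = 12 - 10*U (l(U) = 2*(U*(-5) + 6) = 2*(-5*U + 6) = 2*(6 - 5*U) = 12 - 10*U)
-3590/l(-142) - 14262/26581 = -3590/(12 - 10*(-142)) - 14262/26581 = -3590/(12 + 1420) - 14262*1/26581 = -3590/1432 - 14262/26581 = -3590*1/1432 - 14262/26581 = -1795/716 - 14262/26581 = -57924487/19031996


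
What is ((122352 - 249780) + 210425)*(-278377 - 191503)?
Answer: -38998630360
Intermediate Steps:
((122352 - 249780) + 210425)*(-278377 - 191503) = (-127428 + 210425)*(-469880) = 82997*(-469880) = -38998630360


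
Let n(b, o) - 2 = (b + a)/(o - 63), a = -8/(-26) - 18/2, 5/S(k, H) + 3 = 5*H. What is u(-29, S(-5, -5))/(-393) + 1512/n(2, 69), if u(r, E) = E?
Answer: 432589363/253092 ≈ 1709.2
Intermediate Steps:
S(k, H) = 5/(-3 + 5*H)
a = -113/13 (a = -8*(-1/26) - 18*½ = 4/13 - 9 = -113/13 ≈ -8.6923)
n(b, o) = 2 + (-113/13 + b)/(-63 + o) (n(b, o) = 2 + (b - 113/13)/(o - 63) = 2 + (-113/13 + b)/(-63 + o))
u(-29, S(-5, -5))/(-393) + 1512/n(2, 69) = (5/(-3 + 5*(-5)))/(-393) + 1512/(((-1751/13 + 2 + 2*69)/(-63 + 69))) = (5/(-3 - 25))*(-1/393) + 1512/(((-1751/13 + 2 + 138)/6)) = (5/(-28))*(-1/393) + 1512/(((⅙)*(69/13))) = (5*(-1/28))*(-1/393) + 1512/(23/26) = -5/28*(-1/393) + 1512*(26/23) = 5/11004 + 39312/23 = 432589363/253092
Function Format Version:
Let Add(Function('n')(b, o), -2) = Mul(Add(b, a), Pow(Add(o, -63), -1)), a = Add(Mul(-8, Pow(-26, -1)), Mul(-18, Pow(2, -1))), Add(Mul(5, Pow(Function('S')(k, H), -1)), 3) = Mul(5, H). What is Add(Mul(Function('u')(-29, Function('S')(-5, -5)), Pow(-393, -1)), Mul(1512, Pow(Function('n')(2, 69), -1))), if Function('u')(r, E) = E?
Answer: Rational(432589363, 253092) ≈ 1709.2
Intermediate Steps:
Function('S')(k, H) = Mul(5, Pow(Add(-3, Mul(5, H)), -1))
a = Rational(-113, 13) (a = Add(Mul(-8, Rational(-1, 26)), Mul(-18, Rational(1, 2))) = Add(Rational(4, 13), -9) = Rational(-113, 13) ≈ -8.6923)
Function('n')(b, o) = Add(2, Mul(Pow(Add(-63, o), -1), Add(Rational(-113, 13), b))) (Function('n')(b, o) = Add(2, Mul(Add(b, Rational(-113, 13)), Pow(Add(o, -63), -1))) = Add(2, Mul(Add(Rational(-113, 13), b), Pow(Add(-63, o), -1))) = Add(2, Mul(Pow(Add(-63, o), -1), Add(Rational(-113, 13), b))))
Add(Mul(Function('u')(-29, Function('S')(-5, -5)), Pow(-393, -1)), Mul(1512, Pow(Function('n')(2, 69), -1))) = Add(Mul(Mul(5, Pow(Add(-3, Mul(5, -5)), -1)), Pow(-393, -1)), Mul(1512, Pow(Mul(Pow(Add(-63, 69), -1), Add(Rational(-1751, 13), 2, Mul(2, 69))), -1))) = Add(Mul(Mul(5, Pow(Add(-3, -25), -1)), Rational(-1, 393)), Mul(1512, Pow(Mul(Pow(6, -1), Add(Rational(-1751, 13), 2, 138)), -1))) = Add(Mul(Mul(5, Pow(-28, -1)), Rational(-1, 393)), Mul(1512, Pow(Mul(Rational(1, 6), Rational(69, 13)), -1))) = Add(Mul(Mul(5, Rational(-1, 28)), Rational(-1, 393)), Mul(1512, Pow(Rational(23, 26), -1))) = Add(Mul(Rational(-5, 28), Rational(-1, 393)), Mul(1512, Rational(26, 23))) = Add(Rational(5, 11004), Rational(39312, 23)) = Rational(432589363, 253092)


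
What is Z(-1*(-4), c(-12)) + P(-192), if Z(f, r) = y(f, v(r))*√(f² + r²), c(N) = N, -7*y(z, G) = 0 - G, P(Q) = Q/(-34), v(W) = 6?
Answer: 96/17 + 24*√10/7 ≈ 16.489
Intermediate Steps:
P(Q) = -Q/34 (P(Q) = Q*(-1/34) = -Q/34)
y(z, G) = G/7 (y(z, G) = -(0 - G)/7 = -(-1)*G/7 = G/7)
Z(f, r) = 6*√(f² + r²)/7 (Z(f, r) = ((⅐)*6)*√(f² + r²) = 6*√(f² + r²)/7)
Z(-1*(-4), c(-12)) + P(-192) = 6*√((-1*(-4))² + (-12)²)/7 - 1/34*(-192) = 6*√(4² + 144)/7 + 96/17 = 6*√(16 + 144)/7 + 96/17 = 6*√160/7 + 96/17 = 6*(4*√10)/7 + 96/17 = 24*√10/7 + 96/17 = 96/17 + 24*√10/7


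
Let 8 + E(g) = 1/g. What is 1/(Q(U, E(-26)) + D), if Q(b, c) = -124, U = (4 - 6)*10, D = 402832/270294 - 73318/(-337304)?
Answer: -22792811844/2787385103551 ≈ -0.0081771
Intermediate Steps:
E(g) = -8 + 1/g
D = 38923565105/22792811844 (D = 402832*(1/270294) - 73318*(-1/337304) = 201416/135147 + 36659/168652 = 38923565105/22792811844 ≈ 1.7077)
U = -20 (U = -2*10 = -20)
1/(Q(U, E(-26)) + D) = 1/(-124 + 38923565105/22792811844) = 1/(-2787385103551/22792811844) = -22792811844/2787385103551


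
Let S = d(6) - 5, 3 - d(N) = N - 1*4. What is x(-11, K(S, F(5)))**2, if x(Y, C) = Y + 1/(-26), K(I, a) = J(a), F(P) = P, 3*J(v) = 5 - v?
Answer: 82369/676 ≈ 121.85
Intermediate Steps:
J(v) = 5/3 - v/3 (J(v) = (5 - v)/3 = 5/3 - v/3)
d(N) = 7 - N (d(N) = 3 - (N - 1*4) = 3 - (N - 4) = 3 - (-4 + N) = 3 + (4 - N) = 7 - N)
S = -4 (S = (7 - 1*6) - 5 = (7 - 6) - 5 = 1 - 5 = -4)
K(I, a) = 5/3 - a/3
x(Y, C) = -1/26 + Y (x(Y, C) = Y - 1/26 = -1/26 + Y)
x(-11, K(S, F(5)))**2 = (-1/26 - 11)**2 = (-287/26)**2 = 82369/676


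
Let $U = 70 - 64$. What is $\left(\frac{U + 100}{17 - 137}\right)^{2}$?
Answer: $\frac{2809}{3600} \approx 0.78028$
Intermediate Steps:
$U = 6$ ($U = 70 - 64 = 6$)
$\left(\frac{U + 100}{17 - 137}\right)^{2} = \left(\frac{6 + 100}{17 - 137}\right)^{2} = \left(\frac{106}{-120}\right)^{2} = \left(106 \left(- \frac{1}{120}\right)\right)^{2} = \left(- \frac{53}{60}\right)^{2} = \frac{2809}{3600}$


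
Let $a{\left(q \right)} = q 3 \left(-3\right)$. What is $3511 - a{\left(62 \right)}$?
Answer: $4069$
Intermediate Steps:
$a{\left(q \right)} = - 9 q$ ($a{\left(q \right)} = 3 q \left(-3\right) = - 9 q$)
$3511 - a{\left(62 \right)} = 3511 - \left(-9\right) 62 = 3511 - -558 = 3511 + 558 = 4069$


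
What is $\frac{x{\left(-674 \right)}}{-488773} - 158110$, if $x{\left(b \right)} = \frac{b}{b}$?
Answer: $- \frac{77279899031}{488773} \approx -1.5811 \cdot 10^{5}$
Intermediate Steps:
$x{\left(b \right)} = 1$
$\frac{x{\left(-674 \right)}}{-488773} - 158110 = 1 \frac{1}{-488773} - 158110 = 1 \left(- \frac{1}{488773}\right) - 158110 = - \frac{1}{488773} - 158110 = - \frac{77279899031}{488773}$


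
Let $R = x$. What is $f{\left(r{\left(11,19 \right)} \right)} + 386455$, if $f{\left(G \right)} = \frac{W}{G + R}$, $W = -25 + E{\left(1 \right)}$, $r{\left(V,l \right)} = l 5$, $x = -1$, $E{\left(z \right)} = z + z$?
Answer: $\frac{36326747}{94} \approx 3.8646 \cdot 10^{5}$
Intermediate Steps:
$E{\left(z \right)} = 2 z$
$r{\left(V,l \right)} = 5 l$
$R = -1$
$W = -23$ ($W = -25 + 2 \cdot 1 = -25 + 2 = -23$)
$f{\left(G \right)} = - \frac{23}{-1 + G}$ ($f{\left(G \right)} = \frac{1}{G - 1} \left(-23\right) = \frac{1}{-1 + G} \left(-23\right) = - \frac{23}{-1 + G}$)
$f{\left(r{\left(11,19 \right)} \right)} + 386455 = - \frac{23}{-1 + 5 \cdot 19} + 386455 = - \frac{23}{-1 + 95} + 386455 = - \frac{23}{94} + 386455 = \frac{36326747}{94}$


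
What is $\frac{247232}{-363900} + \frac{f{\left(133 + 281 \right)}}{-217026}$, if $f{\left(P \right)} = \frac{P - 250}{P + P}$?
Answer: $- \frac{925563310877}{1362331884150} \approx -0.6794$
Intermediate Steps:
$f{\left(P \right)} = \frac{-250 + P}{2 P}$
$\frac{247232}{-363900} + \frac{f{\left(133 + 281 \right)}}{-217026} = \frac{247232}{-363900} + \frac{\frac{1}{2} \frac{1}{133 + 281} \left(-250 + \left(133 + 281\right)\right)}{-217026} = 247232 \left(- \frac{1}{363900}\right) + \frac{-250 + 414}{2 \cdot 414} \left(- \frac{1}{217026}\right) = - \frac{61808}{90975} + \frac{1}{2} \cdot \frac{1}{414} \cdot 164 \left(- \frac{1}{217026}\right) = - \frac{61808}{90975} + \frac{41}{207} \left(- \frac{1}{217026}\right) = - \frac{61808}{90975} - \frac{41}{44924382} = - \frac{925563310877}{1362331884150}$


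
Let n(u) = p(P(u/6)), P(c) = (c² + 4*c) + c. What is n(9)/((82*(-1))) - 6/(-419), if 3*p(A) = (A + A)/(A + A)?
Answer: 1057/103074 ≈ 0.010255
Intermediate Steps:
P(c) = c² + 5*c
p(A) = ⅓ (p(A) = ((A + A)/(A + A))/3 = ((2*A)/((2*A)))/3 = ((2*A)*(1/(2*A)))/3 = (⅓)*1 = ⅓)
n(u) = ⅓
n(9)/((82*(-1))) - 6/(-419) = 1/(3*((82*(-1)))) - 6/(-419) = (⅓)/(-82) - 6*(-1/419) = (⅓)*(-1/82) + 6/419 = -1/246 + 6/419 = 1057/103074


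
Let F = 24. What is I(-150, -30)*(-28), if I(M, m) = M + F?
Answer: 3528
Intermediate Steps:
I(M, m) = 24 + M (I(M, m) = M + 24 = 24 + M)
I(-150, -30)*(-28) = (24 - 150)*(-28) = -126*(-28) = 3528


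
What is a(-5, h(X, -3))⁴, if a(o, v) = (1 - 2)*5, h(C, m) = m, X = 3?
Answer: 625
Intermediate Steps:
a(o, v) = -5 (a(o, v) = -1*5 = -5)
a(-5, h(X, -3))⁴ = (-5)⁴ = 625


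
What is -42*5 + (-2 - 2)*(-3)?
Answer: -198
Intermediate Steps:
-42*5 + (-2 - 2)*(-3) = -210 - 4*(-3) = -210 + 12 = -198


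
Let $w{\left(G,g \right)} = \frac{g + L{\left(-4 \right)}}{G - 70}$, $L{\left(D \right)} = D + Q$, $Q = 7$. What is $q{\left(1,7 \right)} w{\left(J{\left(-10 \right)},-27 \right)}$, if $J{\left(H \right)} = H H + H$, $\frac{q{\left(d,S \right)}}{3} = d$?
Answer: $- \frac{18}{5} \approx -3.6$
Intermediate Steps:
$L{\left(D \right)} = 7 + D$ ($L{\left(D \right)} = D + 7 = 7 + D$)
$q{\left(d,S \right)} = 3 d$
$J{\left(H \right)} = H + H^{2}$ ($J{\left(H \right)} = H^{2} + H = H + H^{2}$)
$w{\left(G,g \right)} = \frac{3 + g}{-70 + G}$ ($w{\left(G,g \right)} = \frac{g + \left(7 - 4\right)}{G - 70} = \frac{g + 3}{-70 + G} = \frac{3 + g}{-70 + G}$)
$q{\left(1,7 \right)} w{\left(J{\left(-10 \right)},-27 \right)} = 3 \cdot 1 \frac{3 - 27}{-70 - 10 \left(1 - 10\right)} = 3 \frac{1}{-70 - -90} \left(-24\right) = 3 \frac{1}{-70 + 90} \left(-24\right) = 3 \cdot \frac{1}{20} \left(-24\right) = 3 \left(- \frac{6}{5}\right) = - \frac{18}{5}$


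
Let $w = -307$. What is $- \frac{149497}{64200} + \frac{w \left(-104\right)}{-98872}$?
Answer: $- \frac{2103855623}{793447800} \approx -2.6515$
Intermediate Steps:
$- \frac{149497}{64200} + \frac{w \left(-104\right)}{-98872} = - \frac{149497}{64200} + \frac{\left(-307\right) \left(-104\right)}{-98872} = \left(-149497\right) \frac{1}{64200} + 31928 \left(- \frac{1}{98872}\right) = - \frac{149497}{64200} - \frac{3991}{12359} = - \frac{2103855623}{793447800}$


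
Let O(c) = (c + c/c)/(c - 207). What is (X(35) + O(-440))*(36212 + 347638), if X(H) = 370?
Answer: 92058361650/647 ≈ 1.4229e+8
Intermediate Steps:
O(c) = (1 + c)/(-207 + c) (O(c) = (c + 1)/(-207 + c) = (1 + c)/(-207 + c))
(X(35) + O(-440))*(36212 + 347638) = (370 + (1 - 440)/(-207 - 440))*(36212 + 347638) = (370 - 439/(-647))*383850 = (370 - 1/647*(-439))*383850 = (370 + 439/647)*383850 = (239829/647)*383850 = 92058361650/647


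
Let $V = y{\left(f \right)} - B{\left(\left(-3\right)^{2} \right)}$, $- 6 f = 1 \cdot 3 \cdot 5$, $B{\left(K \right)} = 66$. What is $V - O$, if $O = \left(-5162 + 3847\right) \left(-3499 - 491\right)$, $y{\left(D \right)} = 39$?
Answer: $-5246877$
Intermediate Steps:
$f = - \frac{5}{2}$ ($f = - \frac{1 \cdot 3 \cdot 5}{6} = - \frac{3 \cdot 5}{6} = \left(- \frac{1}{6}\right) 15 = - \frac{5}{2} \approx -2.5$)
$O = 5246850$ ($O = \left(-1315\right) \left(-3990\right) = 5246850$)
$V = -27$ ($V = 39 - 66 = -27$)
$V - O = -27 - 5246850 = -5246877$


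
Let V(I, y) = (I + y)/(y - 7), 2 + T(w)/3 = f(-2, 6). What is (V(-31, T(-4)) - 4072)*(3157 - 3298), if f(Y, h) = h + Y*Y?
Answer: 9761571/17 ≈ 5.7421e+5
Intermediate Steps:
f(Y, h) = h + Y²
T(w) = 24 (T(w) = -6 + 3*(6 + (-2)²) = -6 + 3*(6 + 4) = -6 + 3*10 = -6 + 30 = 24)
V(I, y) = (I + y)/(-7 + y)
(V(-31, T(-4)) - 4072)*(3157 - 3298) = ((-31 + 24)/(-7 + 24) - 4072)*(3157 - 3298) = (-7/17 - 4072)*(-141) = -69231/17*(-141) = 9761571/17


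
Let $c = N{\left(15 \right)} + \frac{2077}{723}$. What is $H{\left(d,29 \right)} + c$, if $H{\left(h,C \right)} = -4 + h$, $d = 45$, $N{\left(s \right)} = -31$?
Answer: $\frac{9307}{723} \approx 12.873$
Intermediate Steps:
$c = - \frac{20336}{723}$ ($c = -31 + \frac{2077}{723} = - \frac{20336}{723} \approx -28.127$)
$H{\left(d,29 \right)} + c = \left(-4 + 45\right) - \frac{20336}{723} = 41 - \frac{20336}{723} = \frac{9307}{723}$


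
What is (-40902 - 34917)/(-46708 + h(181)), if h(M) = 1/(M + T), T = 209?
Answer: 29569410/18216119 ≈ 1.6233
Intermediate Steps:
h(M) = 1/(209 + M) (h(M) = 1/(M + 209) = 1/(209 + M))
(-40902 - 34917)/(-46708 + h(181)) = (-40902 - 34917)/(-46708 + 1/(209 + 181)) = -75819/(-46708 + 1/390) = -75819/(-18216119/390) = -75819*(-390/18216119) = 29569410/18216119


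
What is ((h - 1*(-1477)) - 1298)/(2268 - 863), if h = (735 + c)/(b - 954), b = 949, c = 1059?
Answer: -899/7025 ≈ -0.12797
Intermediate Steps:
h = -1794/5 (h = (735 + 1059)/(949 - 954) = 1794/(-5) = 1794*(-⅕) = -1794/5 ≈ -358.80)
((h - 1*(-1477)) - 1298)/(2268 - 863) = ((-1794/5 - 1*(-1477)) - 1298)/(2268 - 863) = ((-1794/5 + 1477) - 1298)/1405 = (5591/5 - 1298)*(1/1405) = -899/5*1/1405 = -899/7025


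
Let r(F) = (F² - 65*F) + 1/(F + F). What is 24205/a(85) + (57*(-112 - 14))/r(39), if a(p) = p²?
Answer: 1192362751/114286495 ≈ 10.433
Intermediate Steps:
r(F) = F² + 1/(2*F) - 65*F (r(F) = (F² - 65*F) + 1/(2*F) = F² + 1/(2*F) - 65*F)
24205/a(85) + (57*(-112 - 14))/r(39) = 24205/(85²) + (57*(-112 - 14))/(39² + (½)/39 - 65*39) = 24205/7225 + (57*(-126))/(1521 + (½)*(1/39) - 2535) = 24205*(1/7225) - 7182/(1521 + 1/78 - 2535) = 4841/1445 - 7182/(-79091/78) = 4841/1445 - 7182*(-78/79091) = 4841/1445 + 560196/79091 = 1192362751/114286495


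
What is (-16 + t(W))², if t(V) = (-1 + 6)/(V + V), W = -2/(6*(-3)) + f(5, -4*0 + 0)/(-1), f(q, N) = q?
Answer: 2111209/7744 ≈ 272.63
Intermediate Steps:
W = -44/9 (W = -2/(6*(-3)) + 5/(-1) = -2/(-18) + 5*(-1) = -2*(-1/18) - 5 = ⅑ - 5 = -44/9 ≈ -4.8889)
t(V) = 5/(2*V) (t(V) = 5/((2*V)) = 5*(1/(2*V)) = 5/(2*V))
(-16 + t(W))² = (-16 + 5/(2*(-44/9)))² = (-16 + (5/2)*(-9/44))² = (-16 - 45/88)² = (-1453/88)² = 2111209/7744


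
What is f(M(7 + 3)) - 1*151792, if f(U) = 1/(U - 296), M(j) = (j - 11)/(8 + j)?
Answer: -808899586/5329 ≈ -1.5179e+5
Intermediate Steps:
M(j) = (-11 + j)/(8 + j)
f(U) = 1/(-296 + U)
f(M(7 + 3)) - 1*151792 = 1/(-296 + (-11 + (7 + 3))/(8 + (7 + 3))) - 1*151792 = 1/(-296 + (-11 + 10)/(8 + 10)) - 151792 = 1/(-296 - 1/18) - 151792 = 1/(-5329/18) - 151792 = -18/5329 - 151792 = -808899586/5329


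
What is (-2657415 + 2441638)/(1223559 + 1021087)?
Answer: -215777/2244646 ≈ -0.096130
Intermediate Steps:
(-2657415 + 2441638)/(1223559 + 1021087) = -215777/2244646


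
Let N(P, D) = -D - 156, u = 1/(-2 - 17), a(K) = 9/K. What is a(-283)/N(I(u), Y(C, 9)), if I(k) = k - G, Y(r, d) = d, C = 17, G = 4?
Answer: 3/15565 ≈ 0.00019274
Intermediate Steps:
u = -1/19 (u = 1/(-19) = -1/19 ≈ -0.052632)
I(k) = -4 + k (I(k) = k - 1*4 = k - 4 = -4 + k)
N(P, D) = -156 - D
a(-283)/N(I(u), Y(C, 9)) = (9/(-283))/(-156 - 1*9) = (9*(-1/283))/(-156 - 9) = -9/283/(-165) = -9/283*(-1/165) = 3/15565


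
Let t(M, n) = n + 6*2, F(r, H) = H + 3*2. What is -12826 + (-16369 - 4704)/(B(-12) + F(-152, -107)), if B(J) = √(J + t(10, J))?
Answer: -128863565/10213 + 42146*I*√3/10213 ≈ -12618.0 + 7.1477*I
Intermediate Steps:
F(r, H) = 6 + H (F(r, H) = H + 6 = 6 + H)
t(M, n) = 12 + n (t(M, n) = n + 12 = 12 + n)
B(J) = √(12 + 2*J) (B(J) = √(J + (12 + J)) = √(12 + 2*J))
-12826 + (-16369 - 4704)/(B(-12) + F(-152, -107)) = -12826 + (-16369 - 4704)/(√(12 + 2*(-12)) + (6 - 107)) = -12826 - 21073/(√(12 - 24) - 101) = -12826 - 21073/(√(-12) - 101) = -12826 - 21073/(2*I*√3 - 101) = -12826 - 21073/(-101 + 2*I*√3)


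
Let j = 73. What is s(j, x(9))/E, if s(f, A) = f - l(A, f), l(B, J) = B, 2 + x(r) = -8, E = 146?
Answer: 83/146 ≈ 0.56849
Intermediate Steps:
x(r) = -10 (x(r) = -2 - 8 = -10)
s(f, A) = f - A
s(j, x(9))/E = (73 - 1*(-10))/146 = (73 + 10)*(1/146) = 83*(1/146) = 83/146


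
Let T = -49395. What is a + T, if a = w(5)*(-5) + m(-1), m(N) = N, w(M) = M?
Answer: -49421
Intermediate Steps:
a = -26 (a = 5*(-5) - 1 = -25 - 1 = -26)
a + T = -26 - 49395 = -49421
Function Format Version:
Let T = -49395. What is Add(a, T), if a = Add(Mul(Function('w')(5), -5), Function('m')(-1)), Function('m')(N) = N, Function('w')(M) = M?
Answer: -49421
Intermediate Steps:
a = -26 (a = Add(Mul(5, -5), -1) = Add(-25, -1) = -26)
Add(a, T) = Add(-26, -49395) = -49421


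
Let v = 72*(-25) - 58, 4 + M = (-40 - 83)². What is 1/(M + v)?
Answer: 1/13267 ≈ 7.5375e-5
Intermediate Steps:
M = 15125 (M = -4 + (-40 - 83)² = -4 + (-123)² = -4 + 15129 = 15125)
v = -1858 (v = -1800 - 58 = -1858)
1/(M + v) = 1/(15125 - 1858) = 1/13267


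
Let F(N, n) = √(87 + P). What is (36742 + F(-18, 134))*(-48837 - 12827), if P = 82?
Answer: -2266460320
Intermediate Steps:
F(N, n) = 13 (F(N, n) = √(87 + 82) = √169 = 13)
(36742 + F(-18, 134))*(-48837 - 12827) = (36742 + 13)*(-48837 - 12827) = 36755*(-61664) = -2266460320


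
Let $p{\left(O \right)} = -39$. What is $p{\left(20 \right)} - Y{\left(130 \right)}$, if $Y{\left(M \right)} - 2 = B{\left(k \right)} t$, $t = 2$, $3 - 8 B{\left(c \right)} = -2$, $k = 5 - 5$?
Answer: $- \frac{169}{4} \approx -42.25$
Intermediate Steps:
$k = 0$
$B{\left(c \right)} = \frac{5}{8}$ ($B{\left(c \right)} = \frac{3}{8} - - \frac{1}{4} = \frac{3}{8} + \frac{1}{4} = \frac{5}{8}$)
$Y{\left(M \right)} = \frac{13}{4}$ ($Y{\left(M \right)} = 2 + \frac{5}{8} \cdot 2 = 2 + \frac{5}{4} = \frac{13}{4}$)
$p{\left(20 \right)} - Y{\left(130 \right)} = -39 - \frac{13}{4} = - \frac{169}{4}$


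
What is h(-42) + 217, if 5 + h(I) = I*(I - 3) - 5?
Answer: 2097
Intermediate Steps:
h(I) = -10 + I*(-3 + I) (h(I) = -5 + (I*(I - 3) - 5) = -5 + (I*(-3 + I) - 5) = -5 + (-5 + I*(-3 + I)) = -10 + I*(-3 + I))
h(-42) + 217 = (-10 + (-42)**2 - 3*(-42)) + 217 = (-10 + 1764 + 126) + 217 = 1880 + 217 = 2097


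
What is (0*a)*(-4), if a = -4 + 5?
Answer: 0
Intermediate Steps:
a = 1
(0*a)*(-4) = (0*1)*(-4) = 0*(-4) = 0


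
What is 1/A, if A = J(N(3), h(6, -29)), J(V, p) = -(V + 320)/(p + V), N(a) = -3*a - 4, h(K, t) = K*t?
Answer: 187/307 ≈ 0.60912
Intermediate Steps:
N(a) = -4 - 3*a
J(V, p) = -(320 + V)/(V + p)
A = 307/187 (A = (-320 - (-4 - 3*3))/((-4 - 3*3) + 6*(-29)) = (-320 - (-4 - 9))/((-4 - 9) - 174) = (-320 - 1*(-13))/(-13 - 174) = (-320 + 13)/(-187) = -1/187*(-307) = 307/187 ≈ 1.6417)
1/A = 1/(307/187) = 187/307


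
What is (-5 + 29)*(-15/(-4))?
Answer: 90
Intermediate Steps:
(-5 + 29)*(-15/(-4)) = 24*(-15*(-1/4)) = 24*(15/4) = 90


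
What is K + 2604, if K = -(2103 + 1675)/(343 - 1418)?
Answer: 2803078/1075 ≈ 2607.5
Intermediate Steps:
K = 3778/1075 (K = -3778/(-1075) = -3778*(-1)/1075 = -1*(-3778/1075) = 3778/1075 ≈ 3.5144)
K + 2604 = 3778/1075 + 2604 = 2803078/1075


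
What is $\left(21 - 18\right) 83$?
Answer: $249$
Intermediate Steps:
$\left(21 - 18\right) 83 = 3 \cdot 83 = 249$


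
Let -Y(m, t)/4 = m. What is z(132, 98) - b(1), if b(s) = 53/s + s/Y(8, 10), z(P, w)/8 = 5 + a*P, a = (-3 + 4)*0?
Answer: -415/32 ≈ -12.969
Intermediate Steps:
a = 0 (a = 1*0 = 0)
Y(m, t) = -4*m
z(P, w) = 40 (z(P, w) = 8*(5 + 0*P) = 8*(5 + 0) = 8*5 = 40)
b(s) = 53/s - s/32 (b(s) = 53/s + s/((-4*8)) = 53/s + s/(-32) = 53/s + s*(-1/32) = 53/s - s/32)
z(132, 98) - b(1) = 40 - (53/1 - 1/32*1) = 40 - (53*1 - 1/32) = 40 - (53 - 1/32) = 40 - 1*1695/32 = 40 - 1695/32 = -415/32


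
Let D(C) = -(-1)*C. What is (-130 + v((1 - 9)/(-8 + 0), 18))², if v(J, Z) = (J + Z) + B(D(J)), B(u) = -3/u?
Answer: 12996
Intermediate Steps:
D(C) = C
v(J, Z) = J + Z - 3/J (v(J, Z) = (J + Z) - 3/J = J + Z - 3/J)
(-130 + v((1 - 9)/(-8 + 0), 18))² = (-130 + ((1 - 9)/(-8 + 0) + 18 - 3*(-8 + 0)/(1 - 9)))² = (-130 + (-8/(-8) + 18 - 3/((-8/(-8)))))² = (-130 + (-8*(-⅛) + 18 - 3/((-8*(-⅛)))))² = (-130 + (1 + 18 - 3/1))² = (-130 + (1 + 18 - 3*1))² = (-130 + (1 + 18 - 3))² = (-130 + 16)² = (-114)² = 12996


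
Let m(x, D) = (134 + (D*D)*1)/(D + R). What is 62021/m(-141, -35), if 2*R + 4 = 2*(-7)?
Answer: -2728924/1359 ≈ -2008.0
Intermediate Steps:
R = -9 (R = -2 + (2*(-7))/2 = -2 + (1/2)*(-14) = -2 - 7 = -9)
m(x, D) = (134 + D**2)/(-9 + D) (m(x, D) = (134 + (D*D)*1)/(D - 9) = (134 + D**2*1)/(-9 + D) = (134 + D**2)/(-9 + D))
62021/m(-141, -35) = 62021/(((134 + (-35)**2)/(-9 - 35))) = 62021/(((134 + 1225)/(-44))) = 62021/((-1/44*1359)) = 62021/(-1359/44) = 62021*(-44/1359) = -2728924/1359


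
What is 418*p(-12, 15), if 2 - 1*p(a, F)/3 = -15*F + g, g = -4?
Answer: 289674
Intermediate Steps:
p(a, F) = 18 + 45*F (p(a, F) = 6 - 3*(-15*F - 4) = 6 - 3*(-4 - 15*F) = 6 + (12 + 45*F) = 18 + 45*F)
418*p(-12, 15) = 418*(18 + 45*15) = 418*(18 + 675) = 418*693 = 289674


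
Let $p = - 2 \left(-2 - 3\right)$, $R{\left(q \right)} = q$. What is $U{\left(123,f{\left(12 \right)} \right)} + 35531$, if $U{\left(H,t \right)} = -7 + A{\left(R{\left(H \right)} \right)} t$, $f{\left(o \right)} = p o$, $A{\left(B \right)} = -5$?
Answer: $34924$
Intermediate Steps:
$p = 10$ ($p = \left(-2\right) \left(-5\right) = 10$)
$f{\left(o \right)} = 10 o$
$U{\left(H,t \right)} = -7 - 5 t$
$U{\left(123,f{\left(12 \right)} \right)} + 35531 = \left(-7 - 5 \cdot 10 \cdot 12\right) + 35531 = \left(-7 - 600\right) + 35531 = -607 + 35531 = 34924$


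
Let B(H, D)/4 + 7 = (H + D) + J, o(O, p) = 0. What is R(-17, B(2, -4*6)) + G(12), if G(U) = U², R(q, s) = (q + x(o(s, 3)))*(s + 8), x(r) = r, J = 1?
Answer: 1912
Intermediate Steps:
B(H, D) = -24 + 4*D + 4*H (B(H, D) = -28 + 4*((H + D) + 1) = -28 + 4*((D + H) + 1) = -28 + 4*(1 + D + H) = -28 + (4 + 4*D + 4*H) = -24 + 4*D + 4*H)
R(q, s) = q*(8 + s) (R(q, s) = (q + 0)*(s + 8) = q*(8 + s))
R(-17, B(2, -4*6)) + G(12) = -17*(8 + (-24 + 4*(-4*6) + 4*2)) + 12² = -17*(8 + (-24 + 4*(-24) + 8)) + 144 = -17*(8 + (-24 - 96 + 8)) + 144 = -17*(8 - 112) + 144 = -17*(-104) + 144 = 1768 + 144 = 1912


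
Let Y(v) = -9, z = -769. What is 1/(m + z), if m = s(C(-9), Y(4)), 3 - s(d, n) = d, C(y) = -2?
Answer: -1/764 ≈ -0.0013089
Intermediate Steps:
s(d, n) = 3 - d
m = 5 (m = 3 - 1*(-2) = 3 + 2 = 5)
1/(m + z) = 1/(5 - 769) = 1/(-764) = -1/764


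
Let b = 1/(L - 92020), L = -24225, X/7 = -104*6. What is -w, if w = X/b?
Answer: -507758160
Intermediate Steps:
X = -4368 (X = 7*(-104*6) = 7*(-624) = -4368)
b = -1/116245 (b = 1/(-24225 - 92020) = 1/(-116245) = -1/116245 ≈ -8.6025e-6)
w = 507758160 (w = -4368/(-1/116245) = -4368*(-116245) = 507758160)
-w = -1*507758160 = -507758160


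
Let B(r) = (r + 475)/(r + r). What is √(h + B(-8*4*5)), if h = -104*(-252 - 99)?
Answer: 3*√259577/8 ≈ 191.06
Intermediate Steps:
h = 36504 (h = -104*(-351) = 36504)
B(r) = (475 + r)/(2*r) (B(r) = (475 + r)/((2*r)) = (475 + r)*(1/(2*r)) = (475 + r)/(2*r))
√(h + B(-8*4*5)) = √(36504 + (475 - 8*4*5)/(2*((-8*4*5)))) = √(36504 + (475 - 32*5)/(2*((-32*5)))) = √(36504 + (½)*(475 - 160)/(-160)) = √(36504 + (½)*(-1/160)*315) = √(36504 - 63/64) = √(2336193/64) = 3*√259577/8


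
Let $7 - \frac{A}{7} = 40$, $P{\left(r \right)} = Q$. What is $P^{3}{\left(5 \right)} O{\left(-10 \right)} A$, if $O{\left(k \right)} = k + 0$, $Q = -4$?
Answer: $-147840$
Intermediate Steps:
$P{\left(r \right)} = -4$
$A = -231$ ($A = 49 - 280 = -231$)
$O{\left(k \right)} = k$
$P^{3}{\left(5 \right)} O{\left(-10 \right)} A = \left(-4\right)^{3} \left(-10\right) \left(-231\right) = \left(-64\right) \left(-10\right) \left(-231\right) = 640 \left(-231\right) = -147840$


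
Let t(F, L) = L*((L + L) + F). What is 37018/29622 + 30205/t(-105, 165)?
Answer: 75634192/36657225 ≈ 2.0633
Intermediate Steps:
t(F, L) = L*(F + 2*L) (t(F, L) = L*(2*L + F) = L*(F + 2*L))
37018/29622 + 30205/t(-105, 165) = 37018/29622 + 30205/((165*(-105 + 2*165))) = 37018*(1/29622) + 30205/((165*(-105 + 330))) = 18509/14811 + 30205/((165*225)) = 18509/14811 + 30205/37125 = 18509/14811 + 30205*(1/37125) = 18509/14811 + 6041/7425 = 75634192/36657225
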